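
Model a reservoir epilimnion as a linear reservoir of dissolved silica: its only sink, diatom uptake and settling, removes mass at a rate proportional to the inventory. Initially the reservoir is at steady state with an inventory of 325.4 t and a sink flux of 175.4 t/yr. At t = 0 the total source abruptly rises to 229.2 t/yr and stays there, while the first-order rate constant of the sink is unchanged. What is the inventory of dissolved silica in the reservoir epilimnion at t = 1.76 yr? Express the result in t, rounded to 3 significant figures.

Residence time τ = M₀/F₀ = 1.855 yr. The eventual steady state is M_∞ = M₀·(F₁/F₀) = 325.4 × 229.2/175.4 = 425.21 t.
The anomaly ΔM(t) = M(t) − M_∞ decays as ΔM₀·e^(−t/τ) with ΔM₀ = 325.4 − 425.21 = −99.81 t.
At t = 1.76 yr, e^(−t/τ) = e^(−0.9487) = 0.3872, so ΔM = −38.65 t and M = 425.21 − 38.65 = 386.56 t.

387 t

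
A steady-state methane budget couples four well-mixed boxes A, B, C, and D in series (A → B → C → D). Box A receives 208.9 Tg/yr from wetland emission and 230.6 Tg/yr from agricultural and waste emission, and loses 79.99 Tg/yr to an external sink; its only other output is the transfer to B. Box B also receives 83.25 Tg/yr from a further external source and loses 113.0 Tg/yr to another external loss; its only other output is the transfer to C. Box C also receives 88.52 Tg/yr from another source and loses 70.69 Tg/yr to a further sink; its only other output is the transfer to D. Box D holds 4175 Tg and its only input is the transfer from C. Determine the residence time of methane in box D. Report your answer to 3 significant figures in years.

Box A: F(A→B) = (208.9 + 230.6) − 79.99 = 359.51 Tg/yr.
Box B: F(B→C) = (359.51 + 83.25) − 113.0 = 329.76 Tg/yr.
Box C: F(C→D) = (329.76 + 88.52) − 70.69 = 347.59 Tg/yr.
Box D throughput = its input = 347.59 Tg/yr; τ = 4175 / 347.59 = 12.01 yr.

12.0 yr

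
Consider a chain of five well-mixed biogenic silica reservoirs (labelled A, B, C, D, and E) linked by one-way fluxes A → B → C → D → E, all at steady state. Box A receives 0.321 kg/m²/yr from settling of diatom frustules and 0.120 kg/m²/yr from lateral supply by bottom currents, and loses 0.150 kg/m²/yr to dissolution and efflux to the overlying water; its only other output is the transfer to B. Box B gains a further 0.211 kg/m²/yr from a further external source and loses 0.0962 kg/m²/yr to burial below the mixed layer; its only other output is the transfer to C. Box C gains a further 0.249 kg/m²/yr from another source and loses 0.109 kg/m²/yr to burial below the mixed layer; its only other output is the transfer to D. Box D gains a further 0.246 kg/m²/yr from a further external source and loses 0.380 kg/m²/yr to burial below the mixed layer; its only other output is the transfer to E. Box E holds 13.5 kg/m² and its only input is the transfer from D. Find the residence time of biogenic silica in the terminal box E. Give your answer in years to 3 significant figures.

32.8 yr

Box A: F(A→B) = (0.321 + 0.120) − 0.150 = 0.29100 kg/m²/yr.
Box B: F(B→C) = (0.29100 + 0.211) − 0.0962 = 0.40580 kg/m²/yr.
Box C: F(C→D) = (0.40580 + 0.249) − 0.109 = 0.54580 kg/m²/yr.
Box D: F(D→E) = (0.54580 + 0.246) − 0.380 = 0.41180 kg/m²/yr.
Box E throughput = its input = 0.41180 kg/m²/yr; τ = 13.5 / 0.41180 = 32.78 yr.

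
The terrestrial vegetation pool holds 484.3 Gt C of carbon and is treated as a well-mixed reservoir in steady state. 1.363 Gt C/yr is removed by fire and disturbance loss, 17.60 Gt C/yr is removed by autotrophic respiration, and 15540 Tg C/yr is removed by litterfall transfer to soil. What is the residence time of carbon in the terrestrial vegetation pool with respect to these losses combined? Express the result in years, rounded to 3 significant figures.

Convert the litterfall transfer to soil flux: 15540 Tg C/yr = 15.54 Gt C/yr.
Total removal = 1.363 + 17.60 + 15.54 = 34.503 Gt C/yr.
τ = M / ΣF_out = 484.3 / 34.503 = 14.04 yr.

14.0 yr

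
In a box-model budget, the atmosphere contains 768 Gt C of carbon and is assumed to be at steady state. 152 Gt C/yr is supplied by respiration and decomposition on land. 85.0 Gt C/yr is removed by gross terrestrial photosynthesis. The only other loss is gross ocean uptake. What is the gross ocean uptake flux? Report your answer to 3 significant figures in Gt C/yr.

67.0 Gt C/yr

At steady state ΣF_in = ΣF_out.
ΣF_in = 152.00 Gt C/yr.
Gross ocean uptake flux = ΣF_in − (85.0) = 152.00 − 85.00 = 67.00 Gt C/yr.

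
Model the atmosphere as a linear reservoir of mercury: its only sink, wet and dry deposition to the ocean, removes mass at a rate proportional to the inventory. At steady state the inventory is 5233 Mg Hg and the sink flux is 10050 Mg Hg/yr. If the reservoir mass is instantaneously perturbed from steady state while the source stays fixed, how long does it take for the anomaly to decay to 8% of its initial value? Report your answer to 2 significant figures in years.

1.3 yr

For a linear reservoir the anomaly decays as exp(−t/τ) with τ = M/F = 5233/10050 = 0.5207 yr.
exp(−t/τ) = 0.08 ⇒ t = −τ ln(0.08) = 0.5207 × 2.526 = 1.315 yr.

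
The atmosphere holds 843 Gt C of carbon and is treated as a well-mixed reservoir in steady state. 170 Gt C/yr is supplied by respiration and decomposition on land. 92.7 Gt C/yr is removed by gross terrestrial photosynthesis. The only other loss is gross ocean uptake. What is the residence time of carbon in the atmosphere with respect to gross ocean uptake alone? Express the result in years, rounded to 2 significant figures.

11 yr

At steady state ΣF_in = ΣF_out.
ΣF_in = 170.00 Gt C/yr.
Gross ocean uptake flux = ΣF_in − (92.7) = 170.00 − 92.70 = 77.30 Gt C/yr.
τ = M / F = 843 / 77.30 = 10.91 yr.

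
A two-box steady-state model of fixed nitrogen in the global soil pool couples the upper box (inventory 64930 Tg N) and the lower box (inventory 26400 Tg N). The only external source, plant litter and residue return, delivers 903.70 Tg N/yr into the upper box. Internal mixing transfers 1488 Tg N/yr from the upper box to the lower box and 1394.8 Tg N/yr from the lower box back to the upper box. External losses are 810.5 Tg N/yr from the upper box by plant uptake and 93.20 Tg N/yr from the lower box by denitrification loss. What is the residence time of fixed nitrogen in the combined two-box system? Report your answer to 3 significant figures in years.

Treat the two boxes together as one reservoir: the mixing fluxes between them are internal recycling, so τ = ΣM / Σ(external losses).
M_total = 64930 + 26400 = 91330 Tg N.
ΣF_external_out = 810.5 + 93.20 = 903.70 Tg N/yr.
τ = M_total / ΣF_ext = 91330 / 903.70 = 101.1 yr.

101 yr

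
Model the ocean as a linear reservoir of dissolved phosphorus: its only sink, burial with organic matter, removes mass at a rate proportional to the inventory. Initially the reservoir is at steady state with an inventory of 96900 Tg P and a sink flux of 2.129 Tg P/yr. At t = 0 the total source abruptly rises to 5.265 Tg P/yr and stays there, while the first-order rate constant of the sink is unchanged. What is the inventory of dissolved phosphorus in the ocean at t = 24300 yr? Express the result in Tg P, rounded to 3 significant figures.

τ = M₀/F₀ = 96900/2.129 = 45510 yr; rate constant k = 1/τ.
New steady state M_∞ = F₁/k = F₁·τ = 5.265 × 45510 = 239630 Tg P.
M(t) = M_∞ + (M₀ − M_∞)·e^(−t/τ); t/τ = 24300/45510 = 0.5339, so e^(−t/τ) = 0.5863.
M(t) = 239630 − 142700 × 0.5863 = 155950 Tg P.

156000 Tg P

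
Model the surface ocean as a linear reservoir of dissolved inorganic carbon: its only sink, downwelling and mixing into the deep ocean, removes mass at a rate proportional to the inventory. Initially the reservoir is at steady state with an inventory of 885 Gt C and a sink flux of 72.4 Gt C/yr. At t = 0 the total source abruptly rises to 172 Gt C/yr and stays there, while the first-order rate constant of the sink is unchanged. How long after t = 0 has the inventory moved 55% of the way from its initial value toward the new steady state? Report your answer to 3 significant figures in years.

9.76 yr

τ = M₀/F₀ = 885/72.4 = 12.22 yr.
The remaining gap fraction is e^(−t/τ); 55% covered ⇒ e^(−t/τ) = 0.450.
t = −τ ln(0.450) = 12.22 × 0.7985 = 9.761 yr.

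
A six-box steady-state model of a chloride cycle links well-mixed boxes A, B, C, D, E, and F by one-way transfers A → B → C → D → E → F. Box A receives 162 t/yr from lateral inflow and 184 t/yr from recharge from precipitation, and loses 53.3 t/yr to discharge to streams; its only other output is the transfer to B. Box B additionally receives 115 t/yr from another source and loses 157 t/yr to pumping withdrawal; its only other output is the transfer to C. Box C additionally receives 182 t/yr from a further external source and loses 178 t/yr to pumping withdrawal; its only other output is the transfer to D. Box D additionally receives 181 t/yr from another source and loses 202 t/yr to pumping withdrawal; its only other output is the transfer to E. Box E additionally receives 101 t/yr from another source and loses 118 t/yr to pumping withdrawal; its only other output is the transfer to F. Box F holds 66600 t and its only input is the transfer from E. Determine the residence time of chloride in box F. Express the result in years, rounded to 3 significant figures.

307 yr

Box A: F(A→B) = (162 + 184) − 53.3 = 292.70 t/yr.
Box B: F(B→C) = (292.70 + 115) − 157 = 250.70 t/yr.
Box C: F(C→D) = (250.70 + 182) − 178 = 254.70 t/yr.
Box D: F(D→E) = (254.70 + 181) − 202 = 233.70 t/yr.
Box E: F(E→F) = (233.70 + 101) − 118 = 216.70 t/yr.
Box F throughput = its input = 216.70 t/yr; τ = 66600 / 216.70 = 307.3 yr.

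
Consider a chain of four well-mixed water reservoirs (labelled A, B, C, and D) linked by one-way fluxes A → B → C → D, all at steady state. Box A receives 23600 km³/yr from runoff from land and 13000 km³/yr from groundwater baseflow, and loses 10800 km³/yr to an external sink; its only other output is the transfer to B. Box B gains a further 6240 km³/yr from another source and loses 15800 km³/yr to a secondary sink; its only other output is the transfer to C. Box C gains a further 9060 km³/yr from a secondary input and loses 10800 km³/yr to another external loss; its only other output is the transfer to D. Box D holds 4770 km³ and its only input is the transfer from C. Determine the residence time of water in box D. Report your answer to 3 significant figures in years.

Box A: F(A→B) = (23600 + 13000) − 10800 = 25800 km³/yr.
Box B: F(B→C) = (25800 + 6240) − 15800 = 16240 km³/yr.
Box C: F(C→D) = (16240 + 9060) − 10800 = 14500 km³/yr.
Box D throughput = its input = 14500 km³/yr; τ = 4770 / 14500 = 0.3290 yr.

0.329 yr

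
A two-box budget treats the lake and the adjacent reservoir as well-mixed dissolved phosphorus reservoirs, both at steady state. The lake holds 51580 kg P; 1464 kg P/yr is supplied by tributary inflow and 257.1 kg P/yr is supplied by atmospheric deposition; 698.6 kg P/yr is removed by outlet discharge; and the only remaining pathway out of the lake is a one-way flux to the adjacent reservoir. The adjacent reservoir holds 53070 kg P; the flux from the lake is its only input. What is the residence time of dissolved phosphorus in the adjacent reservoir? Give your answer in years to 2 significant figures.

52 yr

Balance the lake: ΣF_in = 1464 + 257.1 = 1721.1 kg P/yr.
Flux to the adjacent reservoir = ΣF_in − (698.6) = 1022.5 kg P/yr.
At steady state the output of the adjacent reservoir equals its input, 1022.5 kg P/yr.
τ = M / F = 53070 / 1022.5 = 51.90 yr.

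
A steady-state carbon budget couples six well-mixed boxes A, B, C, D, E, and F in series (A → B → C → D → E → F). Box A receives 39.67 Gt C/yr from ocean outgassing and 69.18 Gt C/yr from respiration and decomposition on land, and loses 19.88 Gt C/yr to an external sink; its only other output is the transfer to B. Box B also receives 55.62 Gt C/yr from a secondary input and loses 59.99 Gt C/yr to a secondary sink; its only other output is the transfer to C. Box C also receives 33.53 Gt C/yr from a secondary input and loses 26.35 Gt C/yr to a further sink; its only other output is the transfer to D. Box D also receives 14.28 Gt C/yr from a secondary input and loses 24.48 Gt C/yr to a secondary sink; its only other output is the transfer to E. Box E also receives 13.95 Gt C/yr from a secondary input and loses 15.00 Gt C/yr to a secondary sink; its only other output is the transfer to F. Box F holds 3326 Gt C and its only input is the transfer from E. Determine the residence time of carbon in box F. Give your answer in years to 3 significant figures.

41.3 yr

Box A: F(A→B) = (39.67 + 69.18) − 19.88 = 88.970 Gt C/yr.
Box B: F(B→C) = (88.970 + 55.62) − 59.99 = 84.600 Gt C/yr.
Box C: F(C→D) = (84.600 + 33.53) − 26.35 = 91.780 Gt C/yr.
Box D: F(D→E) = (91.780 + 14.28) − 24.48 = 81.580 Gt C/yr.
Box E: F(E→F) = (81.580 + 13.95) − 15.00 = 80.530 Gt C/yr.
Box F throughput = its input = 80.530 Gt C/yr; τ = 3326 / 80.530 = 41.30 yr.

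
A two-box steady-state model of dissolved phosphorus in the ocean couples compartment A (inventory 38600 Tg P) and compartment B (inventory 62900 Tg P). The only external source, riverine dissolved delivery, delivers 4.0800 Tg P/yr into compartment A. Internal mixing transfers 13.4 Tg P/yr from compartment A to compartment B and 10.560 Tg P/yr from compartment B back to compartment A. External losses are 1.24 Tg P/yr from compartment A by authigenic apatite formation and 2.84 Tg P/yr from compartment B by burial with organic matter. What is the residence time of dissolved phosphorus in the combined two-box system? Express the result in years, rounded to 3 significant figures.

24900 yr

Treat the two boxes together as one reservoir: the mixing fluxes between them are internal recycling, so τ = ΣM / Σ(external losses).
M_total = 38600 + 62900 = 101500 Tg P.
ΣF_external_out = 1.24 + 2.84 = 4.0800 Tg P/yr.
τ = M_total / ΣF_ext = 101500 / 4.0800 = 24880 yr.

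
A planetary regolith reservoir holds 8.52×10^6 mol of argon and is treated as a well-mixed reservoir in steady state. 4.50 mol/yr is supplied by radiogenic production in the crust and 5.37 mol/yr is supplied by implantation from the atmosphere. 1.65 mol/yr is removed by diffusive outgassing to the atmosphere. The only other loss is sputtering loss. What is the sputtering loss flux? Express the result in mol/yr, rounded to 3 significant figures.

At steady state ΣF_in = ΣF_out.
ΣF_in = 4.50 + 5.37 = 9.8700 mol/yr.
Sputtering loss flux = ΣF_in − (1.65) = 9.8700 − 1.650 = 8.220 mol/yr.

8.22 mol/yr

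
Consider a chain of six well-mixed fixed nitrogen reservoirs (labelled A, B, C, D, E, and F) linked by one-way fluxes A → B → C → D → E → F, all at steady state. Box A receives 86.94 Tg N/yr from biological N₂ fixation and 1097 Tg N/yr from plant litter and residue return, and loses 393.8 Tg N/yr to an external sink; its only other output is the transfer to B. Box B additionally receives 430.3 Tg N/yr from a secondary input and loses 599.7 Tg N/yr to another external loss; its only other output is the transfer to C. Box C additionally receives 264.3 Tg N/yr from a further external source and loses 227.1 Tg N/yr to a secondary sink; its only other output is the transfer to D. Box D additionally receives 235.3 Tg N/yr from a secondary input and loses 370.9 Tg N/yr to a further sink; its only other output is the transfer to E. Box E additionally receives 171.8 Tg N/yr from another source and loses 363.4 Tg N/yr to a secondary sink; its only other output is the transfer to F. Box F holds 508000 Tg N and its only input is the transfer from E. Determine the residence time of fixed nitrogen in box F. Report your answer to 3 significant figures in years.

Box A: F(A→B) = (86.94 + 1097) − 393.8 = 790.14 Tg N/yr.
Box B: F(B→C) = (790.14 + 430.3) − 599.7 = 620.74 Tg N/yr.
Box C: F(C→D) = (620.74 + 264.3) − 227.1 = 657.94 Tg N/yr.
Box D: F(D→E) = (657.94 + 235.3) − 370.9 = 522.34 Tg N/yr.
Box E: F(E→F) = (522.34 + 171.8) − 363.4 = 330.74 Tg N/yr.
Box F throughput = its input = 330.74 Tg N/yr; τ = 508000 / 330.74 = 1536 yr.

1540 yr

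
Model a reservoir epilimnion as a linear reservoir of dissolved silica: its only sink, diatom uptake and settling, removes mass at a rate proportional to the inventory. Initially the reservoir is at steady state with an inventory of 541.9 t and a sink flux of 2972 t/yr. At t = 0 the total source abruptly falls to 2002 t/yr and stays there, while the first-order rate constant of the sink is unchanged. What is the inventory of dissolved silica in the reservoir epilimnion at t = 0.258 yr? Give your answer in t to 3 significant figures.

The sink rate constant is k = F₀/M₀ = 2972/541.9 = 5.484 yr⁻¹.
Solving dM/dt = F₁ − kM with M(0) = M₀ gives M(t) = F₁/k + (M₀ − F₁/k)·e^(−kt).
F₁/k = 2002/5.484 = 365.03 t; kt = 5.484 × 0.258 = 1.415, e^(−kt) = 0.2429.
M(0.258) = 365.03 + (541.9 − 365.03) × 0.2429 = 365.03 + 42.97 = 408.00 t.

408 t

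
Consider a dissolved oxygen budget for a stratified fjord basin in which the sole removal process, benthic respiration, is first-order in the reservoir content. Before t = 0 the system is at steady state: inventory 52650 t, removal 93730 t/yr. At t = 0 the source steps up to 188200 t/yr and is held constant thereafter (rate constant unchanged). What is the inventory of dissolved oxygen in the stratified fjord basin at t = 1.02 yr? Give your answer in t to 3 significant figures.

97100 t

τ = M₀/F₀ = 52650/93730 = 0.5617 yr; rate constant k = 1/τ.
New steady state M_∞ = F₁/k = F₁·τ = 188200 × 0.5617 = 105720 t.
M(t) = M_∞ + (M₀ − M_∞)·e^(−t/τ); t/τ = 1.02/0.5617 = 1.816, so e^(−t/τ) = 0.1627.
M(t) = 105720 − 53070 × 0.1627 = 97082 t.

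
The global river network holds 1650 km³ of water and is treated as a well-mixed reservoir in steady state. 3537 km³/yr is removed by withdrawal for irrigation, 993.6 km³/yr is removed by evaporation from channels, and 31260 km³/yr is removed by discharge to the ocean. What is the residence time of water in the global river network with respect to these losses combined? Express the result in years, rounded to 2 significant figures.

Total removal = 3537 + 993.6 + 31260 = 35791 km³/yr.
τ = M / ΣF_out = 1650 / 35791 = 0.04610 yr.

0.046 yr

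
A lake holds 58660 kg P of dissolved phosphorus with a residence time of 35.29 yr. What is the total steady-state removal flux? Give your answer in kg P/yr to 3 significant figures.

F = M / τ = 58660 / 35.29 = 1662 kg P/yr.

1660 kg P/yr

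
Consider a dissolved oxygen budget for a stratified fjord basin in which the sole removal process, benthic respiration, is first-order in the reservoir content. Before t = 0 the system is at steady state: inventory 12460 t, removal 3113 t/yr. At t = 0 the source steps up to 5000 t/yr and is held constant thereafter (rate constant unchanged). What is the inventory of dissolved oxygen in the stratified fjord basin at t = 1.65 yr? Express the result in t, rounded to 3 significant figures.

τ = M₀/F₀ = 12460/3113 = 4.003 yr; rate constant k = 1/τ.
New steady state M_∞ = F₁/k = F₁·τ = 5000 × 4.003 = 20013 t.
M(t) = M_∞ + (M₀ − M_∞)·e^(−t/τ); t/τ = 1.65/4.003 = 0.4122, so e^(−t/τ) = 0.6622.
M(t) = 20013 − 7553 × 0.6622 = 15012 t.

15000 t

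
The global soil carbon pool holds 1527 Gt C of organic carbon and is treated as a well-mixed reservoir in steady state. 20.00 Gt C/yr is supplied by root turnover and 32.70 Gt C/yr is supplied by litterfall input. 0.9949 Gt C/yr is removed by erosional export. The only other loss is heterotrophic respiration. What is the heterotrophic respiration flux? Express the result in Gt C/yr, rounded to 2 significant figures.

At steady state ΣF_in = ΣF_out.
ΣF_in = 20.00 + 32.70 = 52.700 Gt C/yr.
Heterotrophic respiration flux = ΣF_in − (0.9949) = 52.700 − 0.9949 = 51.71 Gt C/yr.

52 Gt C/yr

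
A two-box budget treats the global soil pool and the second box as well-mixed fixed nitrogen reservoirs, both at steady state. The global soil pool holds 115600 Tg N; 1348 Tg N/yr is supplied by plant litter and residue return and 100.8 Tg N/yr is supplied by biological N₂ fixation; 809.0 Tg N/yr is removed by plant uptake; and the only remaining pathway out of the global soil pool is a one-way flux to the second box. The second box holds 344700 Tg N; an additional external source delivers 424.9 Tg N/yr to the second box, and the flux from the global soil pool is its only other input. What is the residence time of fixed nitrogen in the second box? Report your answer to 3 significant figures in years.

Balance the global soil pool: ΣF_in = 1348 + 100.8 = 1448.8 Tg N/yr.
Flux to the second box = ΣF_in − (809.0) = 639.80 Tg N/yr.
Total input to the second box = 639.80 + 424.9 = 1064.7 Tg N/yr; at steady state this equals its total output.
τ = M / F = 344700 / 1064.7 = 323.8 yr.

324 yr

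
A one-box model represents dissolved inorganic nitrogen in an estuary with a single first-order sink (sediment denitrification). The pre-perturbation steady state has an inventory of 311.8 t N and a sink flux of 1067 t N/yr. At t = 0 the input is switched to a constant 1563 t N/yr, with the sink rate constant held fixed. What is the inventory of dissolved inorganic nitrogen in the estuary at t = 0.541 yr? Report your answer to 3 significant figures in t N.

434 t N

τ = M₀/F₀ = 311.8/1067 = 0.2922 yr; rate constant k = 1/τ.
New steady state M_∞ = F₁/k = F₁·τ = 1563 × 0.2922 = 456.74 t N.
M(t) = M_∞ + (M₀ − M_∞)·e^(−t/τ); t/τ = 0.541/0.2922 = 1.851, so e^(−t/τ) = 0.1570.
M(t) = 456.74 − 144.9 × 0.1570 = 433.98 t N.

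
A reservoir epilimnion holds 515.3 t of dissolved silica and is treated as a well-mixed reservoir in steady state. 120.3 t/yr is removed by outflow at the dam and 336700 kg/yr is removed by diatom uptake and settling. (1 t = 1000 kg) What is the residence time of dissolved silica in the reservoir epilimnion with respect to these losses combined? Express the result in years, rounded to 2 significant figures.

1.1 yr

Convert the diatom uptake and settling flux: 336700 kg/yr = 336.7 t/yr.
Total removal = 120.3 + 336.7 = 457.00 t/yr.
τ = M / ΣF_out = 515.3 / 457.00 = 1.128 yr.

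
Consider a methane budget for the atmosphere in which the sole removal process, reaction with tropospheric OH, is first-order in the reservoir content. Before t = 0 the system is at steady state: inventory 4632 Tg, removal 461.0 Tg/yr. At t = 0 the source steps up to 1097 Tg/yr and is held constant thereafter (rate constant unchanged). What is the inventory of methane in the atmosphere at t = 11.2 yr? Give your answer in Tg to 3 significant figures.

Residence time τ = M₀/F₀ = 10.05 yr. The eventual steady state is M_∞ = M₀·(F₁/F₀) = 4632 × 1097/461.0 = 11022 Tg.
The anomaly ΔM(t) = M(t) − M_∞ decays as ΔM₀·e^(−t/τ) with ΔM₀ = 4632 − 11022 = −6390 Tg.
At t = 11.2 yr, e^(−t/τ) = e^(−1.115) = 0.3280, so ΔM = −2096 Tg and M = 11022 − 2096 = 8926.2 Tg.

8930 Tg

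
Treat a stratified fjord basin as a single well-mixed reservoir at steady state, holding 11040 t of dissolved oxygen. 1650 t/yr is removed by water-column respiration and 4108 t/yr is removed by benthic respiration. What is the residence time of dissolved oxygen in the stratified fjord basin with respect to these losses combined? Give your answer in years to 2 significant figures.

1.9 yr

Total removal = 1650 + 4108 = 5758.0 t/yr.
τ = M / ΣF_out = 11040 / 5758.0 = 1.917 yr.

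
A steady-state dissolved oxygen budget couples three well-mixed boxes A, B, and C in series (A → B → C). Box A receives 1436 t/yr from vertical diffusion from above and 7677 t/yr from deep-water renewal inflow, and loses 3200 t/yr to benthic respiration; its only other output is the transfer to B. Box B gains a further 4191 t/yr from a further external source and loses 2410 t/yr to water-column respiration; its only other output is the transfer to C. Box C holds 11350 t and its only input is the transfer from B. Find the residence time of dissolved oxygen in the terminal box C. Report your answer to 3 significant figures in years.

1.48 yr

Box A: F(A→B) = (1436 + 7677) − 3200 = 5913.0 t/yr.
Box B: F(B→C) = (5913.0 + 4191) − 2410 = 7694.0 t/yr.
Box C throughput = its input = 7694.0 t/yr; τ = 11350 / 7694.0 = 1.475 yr.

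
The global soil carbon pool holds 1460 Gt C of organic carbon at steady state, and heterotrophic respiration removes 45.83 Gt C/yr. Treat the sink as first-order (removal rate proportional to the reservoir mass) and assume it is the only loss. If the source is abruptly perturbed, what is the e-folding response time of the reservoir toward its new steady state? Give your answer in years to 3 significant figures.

For a linear reservoir the response time equals the residence time τ = M/F.
τ = 1460 / 45.83 = 31.86 yr.

31.9 yr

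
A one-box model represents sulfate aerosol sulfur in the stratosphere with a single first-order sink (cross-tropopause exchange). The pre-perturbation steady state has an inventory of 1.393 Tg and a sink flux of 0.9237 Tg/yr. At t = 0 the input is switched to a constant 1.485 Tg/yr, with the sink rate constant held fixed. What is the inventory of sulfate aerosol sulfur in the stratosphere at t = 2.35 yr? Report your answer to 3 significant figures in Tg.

2.06 Tg

τ = M₀/F₀ = 1.393/0.9237 = 1.508 yr; rate constant k = 1/τ.
New steady state M_∞ = F₁/k = F₁·τ = 1.485 × 1.508 = 2.2395 Tg.
M(t) = M_∞ + (M₀ − M_∞)·e^(−t/τ); t/τ = 2.35/1.508 = 1.558, so e^(−t/τ) = 0.2105.
M(t) = 2.2395 − 0.8465 × 0.2105 = 2.0613 Tg.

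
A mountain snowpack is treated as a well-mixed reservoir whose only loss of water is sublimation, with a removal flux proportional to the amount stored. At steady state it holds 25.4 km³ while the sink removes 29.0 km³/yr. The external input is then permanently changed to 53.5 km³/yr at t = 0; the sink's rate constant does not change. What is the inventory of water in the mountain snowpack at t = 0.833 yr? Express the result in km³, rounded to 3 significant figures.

The sink rate constant is k = F₀/M₀ = 29.0/25.4 = 1.142 yr⁻¹.
Solving dM/dt = F₁ − kM with M(0) = M₀ gives M(t) = F₁/k + (M₀ − F₁/k)·e^(−kt).
F₁/k = 53.5/1.142 = 46.859 km³; kt = 1.142 × 0.833 = 0.9511, e^(−kt) = 0.3863.
M(0.833) = 46.859 + (25.4 − 46.859) × 0.3863 = 46.859 − 8.290 = 38.569 km³.

38.6 km³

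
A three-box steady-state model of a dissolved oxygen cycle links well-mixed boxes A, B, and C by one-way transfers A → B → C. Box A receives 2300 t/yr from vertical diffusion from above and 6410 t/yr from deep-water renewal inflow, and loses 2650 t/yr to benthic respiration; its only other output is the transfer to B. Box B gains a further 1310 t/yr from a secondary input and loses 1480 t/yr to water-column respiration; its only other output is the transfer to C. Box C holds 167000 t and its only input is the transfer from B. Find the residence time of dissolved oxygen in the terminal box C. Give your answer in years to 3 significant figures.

Box A: F(A→B) = (2300 + 6410) − 2650 = 6060.0 t/yr.
Box B: F(B→C) = (6060.0 + 1310) − 1480 = 5890.0 t/yr.
Box C throughput = its input = 5890.0 t/yr; τ = 167000 / 5890.0 = 28.35 yr.

28.4 yr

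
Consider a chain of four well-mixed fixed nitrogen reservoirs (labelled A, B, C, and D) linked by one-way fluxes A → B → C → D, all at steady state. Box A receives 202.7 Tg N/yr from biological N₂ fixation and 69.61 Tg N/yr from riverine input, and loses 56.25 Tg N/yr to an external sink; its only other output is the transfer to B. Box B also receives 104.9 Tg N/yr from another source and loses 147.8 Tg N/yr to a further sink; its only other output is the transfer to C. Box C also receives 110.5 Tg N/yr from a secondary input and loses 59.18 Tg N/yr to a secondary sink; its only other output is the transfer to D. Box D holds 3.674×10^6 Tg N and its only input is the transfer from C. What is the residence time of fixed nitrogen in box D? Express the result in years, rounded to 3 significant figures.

Box A: F(A→B) = (202.7 + 69.61) − 56.25 = 216.06 Tg N/yr.
Box B: F(B→C) = (216.06 + 104.9) − 147.8 = 173.16 Tg N/yr.
Box C: F(C→D) = (173.16 + 110.5) − 59.18 = 224.48 Tg N/yr.
Box D throughput = its input = 224.48 Tg N/yr; τ = 3.674×10^6 / 224.48 = 16370 yr.

16400 yr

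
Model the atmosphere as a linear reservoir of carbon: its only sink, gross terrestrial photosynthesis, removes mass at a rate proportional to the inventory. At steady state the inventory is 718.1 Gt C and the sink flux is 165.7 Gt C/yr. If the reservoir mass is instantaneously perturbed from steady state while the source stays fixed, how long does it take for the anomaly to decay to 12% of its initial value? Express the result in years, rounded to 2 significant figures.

For a linear reservoir the anomaly decays as exp(−t/τ) with τ = M/F = 718.1/165.7 = 4.334 yr.
exp(−t/τ) = 0.12 ⇒ t = −τ ln(0.12) = 4.334 × 2.120 = 9.189 yr.

9.2 yr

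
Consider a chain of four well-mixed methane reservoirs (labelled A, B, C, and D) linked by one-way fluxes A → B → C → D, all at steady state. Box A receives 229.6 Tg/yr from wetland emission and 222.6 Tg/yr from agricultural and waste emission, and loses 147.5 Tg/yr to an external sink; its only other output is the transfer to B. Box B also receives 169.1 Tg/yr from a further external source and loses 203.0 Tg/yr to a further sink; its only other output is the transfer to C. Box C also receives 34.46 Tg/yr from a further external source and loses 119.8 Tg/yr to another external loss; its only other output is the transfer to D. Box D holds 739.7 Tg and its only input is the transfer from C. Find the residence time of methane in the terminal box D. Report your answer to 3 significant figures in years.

Box A: F(A→B) = (229.6 + 222.6) − 147.5 = 304.70 Tg/yr.
Box B: F(B→C) = (304.70 + 169.1) − 203.0 = 270.80 Tg/yr.
Box C: F(C→D) = (270.80 + 34.46) − 119.8 = 185.46 Tg/yr.
Box D throughput = its input = 185.46 Tg/yr; τ = 739.7 / 185.46 = 3.988 yr.

3.99 yr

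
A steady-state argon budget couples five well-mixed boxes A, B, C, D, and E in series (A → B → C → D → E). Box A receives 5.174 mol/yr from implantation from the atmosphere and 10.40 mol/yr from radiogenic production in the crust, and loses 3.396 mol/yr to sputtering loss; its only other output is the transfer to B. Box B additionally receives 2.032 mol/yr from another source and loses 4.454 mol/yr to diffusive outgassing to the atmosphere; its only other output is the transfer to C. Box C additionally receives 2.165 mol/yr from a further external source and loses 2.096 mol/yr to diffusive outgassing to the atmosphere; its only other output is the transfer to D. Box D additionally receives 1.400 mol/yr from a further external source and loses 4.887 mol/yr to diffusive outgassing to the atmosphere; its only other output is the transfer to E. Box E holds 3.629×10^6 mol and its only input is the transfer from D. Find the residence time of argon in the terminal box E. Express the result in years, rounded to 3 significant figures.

573000 yr

Box A: F(A→B) = (5.174 + 10.40) − 3.396 = 12.178 mol/yr.
Box B: F(B→C) = (12.178 + 2.032) − 4.454 = 9.7560 mol/yr.
Box C: F(C→D) = (9.7560 + 2.165) − 2.096 = 9.8250 mol/yr.
Box D: F(D→E) = (9.8250 + 1.400) − 4.887 = 6.3380 mol/yr.
Box E throughput = its input = 6.3380 mol/yr; τ = 3.629×10^6 / 6.3380 = 572600 yr.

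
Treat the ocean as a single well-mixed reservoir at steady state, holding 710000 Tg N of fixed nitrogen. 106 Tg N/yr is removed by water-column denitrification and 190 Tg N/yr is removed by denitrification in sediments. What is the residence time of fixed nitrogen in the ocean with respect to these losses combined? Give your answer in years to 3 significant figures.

Total removal = 106.0 + 190.0 = 296.00 Tg N/yr.
τ = M / ΣF_out = 710000 / 296.00 = 2399 yr.

2400 yr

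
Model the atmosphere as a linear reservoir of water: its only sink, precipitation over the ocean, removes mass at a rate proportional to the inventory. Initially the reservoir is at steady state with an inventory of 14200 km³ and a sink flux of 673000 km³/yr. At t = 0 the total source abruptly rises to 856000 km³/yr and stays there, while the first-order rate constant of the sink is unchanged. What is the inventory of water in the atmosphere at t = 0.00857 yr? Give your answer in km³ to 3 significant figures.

15500 km³

τ = M₀/F₀ = 14200/673000 = 0.02110 yr; rate constant k = 1/τ.
New steady state M_∞ = F₁/k = F₁·τ = 856000 × 0.02110 = 18061 km³.
M(t) = M_∞ + (M₀ − M_∞)·e^(−t/τ); t/τ = 0.00857/0.02110 = 0.4062, so e^(−t/τ) = 0.6662.
M(t) = 18061 − 3861 × 0.6662 = 15489 km³.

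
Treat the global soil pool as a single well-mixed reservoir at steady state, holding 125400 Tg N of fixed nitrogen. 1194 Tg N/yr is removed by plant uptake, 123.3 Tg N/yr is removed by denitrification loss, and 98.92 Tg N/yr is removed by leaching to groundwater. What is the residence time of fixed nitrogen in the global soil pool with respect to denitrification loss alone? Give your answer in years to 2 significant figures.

Residence time with respect to a single sink: τ = M / F_sink.
τ = 125400 / 123.3 = 1017 yr.

1000 yr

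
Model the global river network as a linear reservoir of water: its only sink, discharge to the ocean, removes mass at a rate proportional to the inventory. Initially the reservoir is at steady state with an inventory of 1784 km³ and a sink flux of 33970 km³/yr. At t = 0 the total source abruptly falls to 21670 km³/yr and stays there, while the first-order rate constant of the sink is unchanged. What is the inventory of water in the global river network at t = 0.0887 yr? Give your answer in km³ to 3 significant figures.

1260 km³

Residence time τ = M₀/F₀ = 0.05252 yr. The eventual steady state is M_∞ = M₀·(F₁/F₀) = 1784 × 21670/33970 = 1138.0 km³.
The anomaly ΔM(t) = M(t) − M_∞ decays as ΔM₀·e^(−t/τ) with ΔM₀ = 1784 − 1138.0 = 646.0 km³.
At t = 0.0887 yr, e^(−t/τ) = e^(−1.689) = 0.1847, so ΔM = 119.3 km³ and M = 1138.0 + 119.3 = 1257.4 km³.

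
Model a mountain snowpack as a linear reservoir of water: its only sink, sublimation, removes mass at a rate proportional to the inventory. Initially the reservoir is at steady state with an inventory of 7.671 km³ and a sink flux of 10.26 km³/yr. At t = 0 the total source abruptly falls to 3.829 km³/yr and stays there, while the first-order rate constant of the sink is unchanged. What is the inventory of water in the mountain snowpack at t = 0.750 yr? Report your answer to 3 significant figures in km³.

4.63 km³

Residence time τ = M₀/F₀ = 0.7477 yr. The eventual steady state is M_∞ = M₀·(F₁/F₀) = 7.671 × 3.829/10.26 = 2.8628 km³.
The anomaly ΔM(t) = M(t) − M_∞ decays as ΔM₀·e^(−t/τ) with ΔM₀ = 7.671 − 2.8628 = 4.808 km³.
At t = 0.750 yr, e^(−t/τ) = e^(−1.003) = 0.3667, so ΔM = 1.763 km³ and M = 2.8628 + 1.763 = 4.6261 km³.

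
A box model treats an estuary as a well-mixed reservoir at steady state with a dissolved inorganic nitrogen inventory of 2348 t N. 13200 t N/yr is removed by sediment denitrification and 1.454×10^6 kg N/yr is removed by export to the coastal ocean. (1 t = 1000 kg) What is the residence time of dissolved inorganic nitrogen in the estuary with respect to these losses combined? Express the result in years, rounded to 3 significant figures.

Convert the export to the coastal ocean flux: 1.454×10^6 kg N/yr = 1454 t N/yr.
Total removal = 13200 + 1454 = 14654 t N/yr.
τ = M / ΣF_out = 2348 / 14654 = 0.1602 yr.

0.160 yr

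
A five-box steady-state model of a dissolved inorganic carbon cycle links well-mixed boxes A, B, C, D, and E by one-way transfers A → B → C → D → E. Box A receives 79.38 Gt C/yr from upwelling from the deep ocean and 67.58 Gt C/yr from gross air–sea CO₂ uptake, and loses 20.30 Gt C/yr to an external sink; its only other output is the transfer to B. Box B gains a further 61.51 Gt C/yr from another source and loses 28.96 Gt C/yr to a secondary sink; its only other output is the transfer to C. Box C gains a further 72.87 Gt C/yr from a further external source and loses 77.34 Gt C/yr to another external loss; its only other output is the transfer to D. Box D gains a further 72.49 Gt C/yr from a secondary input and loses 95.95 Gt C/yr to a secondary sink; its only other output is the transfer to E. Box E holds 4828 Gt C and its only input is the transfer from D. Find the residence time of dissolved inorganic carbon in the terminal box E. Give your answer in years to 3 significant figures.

36.8 yr

Box A: F(A→B) = (79.38 + 67.58) − 20.30 = 126.66 Gt C/yr.
Box B: F(B→C) = (126.66 + 61.51) − 28.96 = 159.21 Gt C/yr.
Box C: F(C→D) = (159.21 + 72.87) − 77.34 = 154.74 Gt C/yr.
Box D: F(D→E) = (154.74 + 72.49) − 95.95 = 131.28 Gt C/yr.
Box E throughput = its input = 131.28 Gt C/yr; τ = 4828 / 131.28 = 36.78 yr.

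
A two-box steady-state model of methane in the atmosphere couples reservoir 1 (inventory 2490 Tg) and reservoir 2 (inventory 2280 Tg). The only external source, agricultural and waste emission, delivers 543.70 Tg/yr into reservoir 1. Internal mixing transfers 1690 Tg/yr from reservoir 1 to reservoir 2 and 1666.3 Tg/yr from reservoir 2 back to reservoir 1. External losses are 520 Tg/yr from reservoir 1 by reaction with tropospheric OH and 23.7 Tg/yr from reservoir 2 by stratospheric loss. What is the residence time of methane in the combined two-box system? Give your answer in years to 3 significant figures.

Residence time in the combined system uses the total inventory and the total *external* removal — internal exchanges between the two boxes cancel.
M_total = 2490 + 2280 = 4770.0 Tg.
ΣF_external_out = 520 + 23.7 = 543.70 Tg/yr.
τ = M_total / ΣF_ext = 4770.0 / 543.70 = 8.773 yr.

8.77 yr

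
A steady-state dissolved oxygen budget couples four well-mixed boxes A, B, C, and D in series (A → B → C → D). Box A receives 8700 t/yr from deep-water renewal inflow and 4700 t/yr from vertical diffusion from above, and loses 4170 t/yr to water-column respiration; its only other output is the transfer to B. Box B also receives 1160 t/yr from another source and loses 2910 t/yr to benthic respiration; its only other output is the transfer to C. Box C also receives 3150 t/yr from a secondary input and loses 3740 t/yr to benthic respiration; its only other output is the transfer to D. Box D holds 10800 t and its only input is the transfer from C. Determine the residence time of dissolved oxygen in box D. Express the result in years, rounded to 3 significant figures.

Box A: F(A→B) = (8700 + 4700) − 4170 = 9230.0 t/yr.
Box B: F(B→C) = (9230.0 + 1160) − 2910 = 7480.0 t/yr.
Box C: F(C→D) = (7480.0 + 3150) − 3740 = 6890.0 t/yr.
Box D throughput = its input = 6890.0 t/yr; τ = 10800 / 6890.0 = 1.567 yr.

1.57 yr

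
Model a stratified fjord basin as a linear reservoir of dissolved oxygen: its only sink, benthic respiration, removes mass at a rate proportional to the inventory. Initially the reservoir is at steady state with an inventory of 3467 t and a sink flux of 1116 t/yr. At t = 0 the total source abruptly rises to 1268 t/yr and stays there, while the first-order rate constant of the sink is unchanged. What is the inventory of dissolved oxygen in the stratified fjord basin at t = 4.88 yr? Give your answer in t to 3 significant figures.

The sink rate constant is k = F₀/M₀ = 1116/3467 = 0.3219 yr⁻¹.
Solving dM/dt = F₁ − kM with M(0) = M₀ gives M(t) = F₁/k + (M₀ − F₁/k)·e^(−kt).
F₁/k = 1268/0.3219 = 3939.2 t; kt = 0.3219 × 4.88 = 1.571, e^(−kt) = 0.2079.
M(4.88) = 3939.2 + (3467 − 3939.2) × 0.2079 = 3939.2 − 98.16 = 3841.0 t.

3840 t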